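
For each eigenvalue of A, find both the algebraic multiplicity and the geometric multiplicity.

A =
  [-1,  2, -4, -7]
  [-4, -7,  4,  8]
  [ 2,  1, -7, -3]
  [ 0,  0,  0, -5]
λ = -5: alg = 4, geom = 2

Step 1 — factor the characteristic polynomial to read off the algebraic multiplicities:
  χ_A(x) = (x + 5)^4

Step 2 — compute geometric multiplicities via the rank-nullity identity g(λ) = n − rank(A − λI):
  rank(A − (-5)·I) = 2, so dim ker(A − (-5)·I) = n − 2 = 2

Summary:
  λ = -5: algebraic multiplicity = 4, geometric multiplicity = 2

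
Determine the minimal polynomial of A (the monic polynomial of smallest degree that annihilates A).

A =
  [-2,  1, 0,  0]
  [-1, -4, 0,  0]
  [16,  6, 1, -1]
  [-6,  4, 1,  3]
x^4 + 2*x^3 - 11*x^2 - 12*x + 36

The characteristic polynomial is χ_A(x) = (x - 2)^2*(x + 3)^2, so the eigenvalues are known. The minimal polynomial is
  m_A(x) = Π_λ (x − λ)^{k_λ}
where k_λ is the size of the *largest* Jordan block for λ (equivalently, the smallest k with (A − λI)^k v = 0 for every generalised eigenvector v of λ).

  λ = -3: largest Jordan block has size 2, contributing (x + 3)^2
  λ = 2: largest Jordan block has size 2, contributing (x − 2)^2

So m_A(x) = (x - 2)^2*(x + 3)^2 = x^4 + 2*x^3 - 11*x^2 - 12*x + 36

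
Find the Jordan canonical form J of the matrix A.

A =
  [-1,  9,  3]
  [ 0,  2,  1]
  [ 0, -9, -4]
J_2(-1) ⊕ J_1(-1)

The characteristic polynomial is
  det(x·I − A) = x^3 + 3*x^2 + 3*x + 1 = (x + 1)^3

Eigenvalues and multiplicities (the geometric multiplicity of λ is n − rank(A − λI), which equals the number of Jordan blocks for λ):
  λ = -1: algebraic multiplicity = 3, geometric multiplicity = 2

Determining the block sizes for each eigenvalue:
  λ = -1: 2 blocks summing to 3 forces exactly one block of size 2 and the rest size 1 → block sizes [2, 1]

Assembling the blocks gives a Jordan form
J =
  [-1,  1,  0]
  [ 0, -1,  0]
  [ 0,  0, -1]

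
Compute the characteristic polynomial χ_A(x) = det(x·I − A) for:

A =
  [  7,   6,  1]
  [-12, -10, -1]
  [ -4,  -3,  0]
x^3 + 3*x^2 + 3*x + 1

Expanding det(x·I − A) (e.g. by cofactor expansion or by noting that A is similar to its Jordan form J, which has the same characteristic polynomial as A) gives
  χ_A(x) = x^3 + 3*x^2 + 3*x + 1
which factors as (x + 1)^3. The eigenvalues (with algebraic multiplicities) are λ = -1 with multiplicity 3.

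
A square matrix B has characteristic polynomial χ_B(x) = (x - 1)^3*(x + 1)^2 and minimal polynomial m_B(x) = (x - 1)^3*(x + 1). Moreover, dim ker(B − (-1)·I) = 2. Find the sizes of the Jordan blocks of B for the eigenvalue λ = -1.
Block sizes for λ = -1: [1, 1]

Step 1 — from the characteristic polynomial, algebraic multiplicity of λ = -1 is 2. From dim ker(B − (-1)·I) = 2, there are exactly 2 Jordan blocks for λ = -1.
Step 2 — from the minimal polynomial, the factor (x + 1) tells us the largest block for λ = -1 has size 1.
Step 3 — with total size 2, 2 blocks, and largest block 1, the block sizes (in nonincreasing order) are [1, 1].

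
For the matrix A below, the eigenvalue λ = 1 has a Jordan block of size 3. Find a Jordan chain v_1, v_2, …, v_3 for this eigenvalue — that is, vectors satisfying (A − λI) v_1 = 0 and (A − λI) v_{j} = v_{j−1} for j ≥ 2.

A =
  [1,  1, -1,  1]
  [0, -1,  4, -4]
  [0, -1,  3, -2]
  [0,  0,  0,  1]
A Jordan chain for λ = 1 of length 3:
v_1 = (-1, 0, 0, 0)ᵀ
v_2 = (1, -2, -1, 0)ᵀ
v_3 = (0, 1, 0, 0)ᵀ

Let N = A − (1)·I. We want v_3 with N^3 v_3 = 0 but N^2 v_3 ≠ 0; then v_{j-1} := N · v_j for j = 3, …, 2.

Pick v_3 = (0, 1, 0, 0)ᵀ.
Then v_2 = N · v_3 = (1, -2, -1, 0)ᵀ.
Then v_1 = N · v_2 = (-1, 0, 0, 0)ᵀ.

Sanity check: (A − (1)·I) v_1 = (0, 0, 0, 0)ᵀ = 0. ✓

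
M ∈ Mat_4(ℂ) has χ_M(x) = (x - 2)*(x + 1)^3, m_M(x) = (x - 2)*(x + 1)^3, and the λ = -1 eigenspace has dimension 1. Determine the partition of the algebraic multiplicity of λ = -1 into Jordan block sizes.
Block sizes for λ = -1: [3]

Step 1 — from the characteristic polynomial, algebraic multiplicity of λ = -1 is 3. From dim ker(M − (-1)·I) = 1, there are exactly 1 Jordan blocks for λ = -1.
Step 2 — from the minimal polynomial, the factor (x + 1)^3 tells us the largest block for λ = -1 has size 3.
Step 3 — with total size 3, 1 blocks, and largest block 3, the block sizes (in nonincreasing order) are [3].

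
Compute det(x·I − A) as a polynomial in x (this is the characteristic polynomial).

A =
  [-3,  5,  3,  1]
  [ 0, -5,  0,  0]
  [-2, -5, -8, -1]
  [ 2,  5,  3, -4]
x^4 + 20*x^3 + 150*x^2 + 500*x + 625

Expanding det(x·I − A) (e.g. by cofactor expansion or by noting that A is similar to its Jordan form J, which has the same characteristic polynomial as A) gives
  χ_A(x) = x^4 + 20*x^3 + 150*x^2 + 500*x + 625
which factors as (x + 5)^4. The eigenvalues (with algebraic multiplicities) are λ = -5 with multiplicity 4.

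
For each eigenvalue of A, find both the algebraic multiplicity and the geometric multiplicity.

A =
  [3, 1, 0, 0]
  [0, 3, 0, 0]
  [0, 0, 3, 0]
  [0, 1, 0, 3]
λ = 3: alg = 4, geom = 3

Step 1 — factor the characteristic polynomial to read off the algebraic multiplicities:
  χ_A(x) = (x - 3)^4

Step 2 — compute geometric multiplicities via the rank-nullity identity g(λ) = n − rank(A − λI):
  rank(A − (3)·I) = 1, so dim ker(A − (3)·I) = n − 1 = 3

Summary:
  λ = 3: algebraic multiplicity = 4, geometric multiplicity = 3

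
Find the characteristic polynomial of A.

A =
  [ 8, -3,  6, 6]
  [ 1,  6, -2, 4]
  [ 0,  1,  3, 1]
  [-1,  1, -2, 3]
x^4 - 20*x^3 + 150*x^2 - 500*x + 625

Expanding det(x·I − A) (e.g. by cofactor expansion or by noting that A is similar to its Jordan form J, which has the same characteristic polynomial as A) gives
  χ_A(x) = x^4 - 20*x^3 + 150*x^2 - 500*x + 625
which factors as (x - 5)^4. The eigenvalues (with algebraic multiplicities) are λ = 5 with multiplicity 4.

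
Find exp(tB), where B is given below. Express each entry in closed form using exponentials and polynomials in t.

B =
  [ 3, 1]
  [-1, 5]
e^{tB} =
  [-t*exp(4*t) + exp(4*t), t*exp(4*t)]
  [-t*exp(4*t), t*exp(4*t) + exp(4*t)]

Strategy: write B = P · J · P⁻¹ where J is a Jordan canonical form, so e^{tB} = P · e^{tJ} · P⁻¹, and e^{tJ} can be computed block-by-block.

B has Jordan form
J =
  [4, 1]
  [0, 4]
(up to reordering of blocks).

Per-block formulas:
  For a 2×2 Jordan block J_2(4): exp(t · J_2(4)) = e^(4t)·(I + t·N), where N is the 2×2 nilpotent shift.

After assembling e^{tJ} and conjugating by P, we get:

e^{tB} =
  [-t*exp(4*t) + exp(4*t), t*exp(4*t)]
  [-t*exp(4*t), t*exp(4*t) + exp(4*t)]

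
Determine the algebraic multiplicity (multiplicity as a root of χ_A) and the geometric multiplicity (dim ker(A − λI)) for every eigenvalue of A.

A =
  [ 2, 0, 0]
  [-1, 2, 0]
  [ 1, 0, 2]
λ = 2: alg = 3, geom = 2

Step 1 — factor the characteristic polynomial to read off the algebraic multiplicities:
  χ_A(x) = (x - 2)^3

Step 2 — compute geometric multiplicities via the rank-nullity identity g(λ) = n − rank(A − λI):
  rank(A − (2)·I) = 1, so dim ker(A − (2)·I) = n − 1 = 2

Summary:
  λ = 2: algebraic multiplicity = 3, geometric multiplicity = 2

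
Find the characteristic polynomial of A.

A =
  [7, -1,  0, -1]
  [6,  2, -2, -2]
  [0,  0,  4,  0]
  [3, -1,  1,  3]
x^4 - 16*x^3 + 96*x^2 - 256*x + 256

Expanding det(x·I − A) (e.g. by cofactor expansion or by noting that A is similar to its Jordan form J, which has the same characteristic polynomial as A) gives
  χ_A(x) = x^4 - 16*x^3 + 96*x^2 - 256*x + 256
which factors as (x - 4)^4. The eigenvalues (with algebraic multiplicities) are λ = 4 with multiplicity 4.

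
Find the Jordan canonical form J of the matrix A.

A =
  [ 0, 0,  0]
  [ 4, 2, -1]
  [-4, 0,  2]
J_1(0) ⊕ J_2(2)

The characteristic polynomial is
  det(x·I − A) = x^3 - 4*x^2 + 4*x = x*(x - 2)^2

Eigenvalues and multiplicities (the geometric multiplicity of λ is n − rank(A − λI), which equals the number of Jordan blocks for λ):
  λ = 0: algebraic multiplicity = 1, geometric multiplicity = 1
  λ = 2: algebraic multiplicity = 2, geometric multiplicity = 1

Determining the block sizes for each eigenvalue:
  λ = 0: one block (gm = 1), so the single block has size am = 1 → block sizes [1]
  λ = 2: one block (gm = 1), so the single block has size am = 2 → block sizes [2]

Assembling the blocks gives a Jordan form
J =
  [0, 0, 0]
  [0, 2, 1]
  [0, 0, 2]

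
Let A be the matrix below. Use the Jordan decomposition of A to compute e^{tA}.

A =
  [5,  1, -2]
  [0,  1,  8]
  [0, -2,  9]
e^{tA} =
  [exp(5*t), t*exp(5*t), -2*t*exp(5*t)]
  [0, -4*t*exp(5*t) + exp(5*t), 8*t*exp(5*t)]
  [0, -2*t*exp(5*t), 4*t*exp(5*t) + exp(5*t)]

Strategy: write A = P · J · P⁻¹ where J is a Jordan canonical form, so e^{tA} = P · e^{tJ} · P⁻¹, and e^{tJ} can be computed block-by-block.

A has Jordan form
J =
  [5, 1, 0]
  [0, 5, 0]
  [0, 0, 5]
(up to reordering of blocks).

Per-block formulas:
  For a 2×2 Jordan block J_2(5): exp(t · J_2(5)) = e^(5t)·(I + t·N), where N is the 2×2 nilpotent shift.
  For a 1×1 block at λ = 5: exp(t · [5]) = [e^(5t)].

After assembling e^{tJ} and conjugating by P, we get:

e^{tA} =
  [exp(5*t), t*exp(5*t), -2*t*exp(5*t)]
  [0, -4*t*exp(5*t) + exp(5*t), 8*t*exp(5*t)]
  [0, -2*t*exp(5*t), 4*t*exp(5*t) + exp(5*t)]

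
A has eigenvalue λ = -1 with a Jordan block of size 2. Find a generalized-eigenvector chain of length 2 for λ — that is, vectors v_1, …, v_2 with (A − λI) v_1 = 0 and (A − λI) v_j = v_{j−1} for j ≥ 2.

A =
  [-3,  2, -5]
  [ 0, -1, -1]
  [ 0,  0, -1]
A Jordan chain for λ = -1 of length 2:
v_1 = (1, 1, 0)ᵀ
v_2 = (2, 0, -1)ᵀ

Let N = A − (-1)·I. We want v_2 with N^2 v_2 = 0 but N^1 v_2 ≠ 0; then v_{j-1} := N · v_j for j = 2, …, 2.

Pick v_2 = (2, 0, -1)ᵀ.
Then v_1 = N · v_2 = (1, 1, 0)ᵀ.

Sanity check: (A − (-1)·I) v_1 = (0, 0, 0)ᵀ = 0. ✓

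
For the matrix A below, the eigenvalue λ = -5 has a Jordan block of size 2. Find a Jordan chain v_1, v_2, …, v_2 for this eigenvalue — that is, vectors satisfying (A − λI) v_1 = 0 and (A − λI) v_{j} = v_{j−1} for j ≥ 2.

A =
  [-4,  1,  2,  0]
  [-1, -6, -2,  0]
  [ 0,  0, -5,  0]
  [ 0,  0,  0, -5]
A Jordan chain for λ = -5 of length 2:
v_1 = (1, -1, 0, 0)ᵀ
v_2 = (1, 0, 0, 0)ᵀ

Let N = A − (-5)·I. We want v_2 with N^2 v_2 = 0 but N^1 v_2 ≠ 0; then v_{j-1} := N · v_j for j = 2, …, 2.

Pick v_2 = (1, 0, 0, 0)ᵀ.
Then v_1 = N · v_2 = (1, -1, 0, 0)ᵀ.

Sanity check: (A − (-5)·I) v_1 = (0, 0, 0, 0)ᵀ = 0. ✓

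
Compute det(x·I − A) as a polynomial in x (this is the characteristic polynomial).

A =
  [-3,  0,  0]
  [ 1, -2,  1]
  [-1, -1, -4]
x^3 + 9*x^2 + 27*x + 27

Expanding det(x·I − A) (e.g. by cofactor expansion or by noting that A is similar to its Jordan form J, which has the same characteristic polynomial as A) gives
  χ_A(x) = x^3 + 9*x^2 + 27*x + 27
which factors as (x + 3)^3. The eigenvalues (with algebraic multiplicities) are λ = -3 with multiplicity 3.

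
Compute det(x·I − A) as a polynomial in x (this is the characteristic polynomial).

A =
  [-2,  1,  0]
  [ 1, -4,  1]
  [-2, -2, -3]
x^3 + 9*x^2 + 27*x + 27

Expanding det(x·I − A) (e.g. by cofactor expansion or by noting that A is similar to its Jordan form J, which has the same characteristic polynomial as A) gives
  χ_A(x) = x^3 + 9*x^2 + 27*x + 27
which factors as (x + 3)^3. The eigenvalues (with algebraic multiplicities) are λ = -3 with multiplicity 3.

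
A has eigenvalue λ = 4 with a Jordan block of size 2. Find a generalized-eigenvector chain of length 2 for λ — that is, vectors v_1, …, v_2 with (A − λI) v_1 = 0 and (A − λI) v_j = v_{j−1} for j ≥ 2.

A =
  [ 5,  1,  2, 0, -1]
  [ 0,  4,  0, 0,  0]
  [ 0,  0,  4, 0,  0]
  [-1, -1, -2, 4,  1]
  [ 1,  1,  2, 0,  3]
A Jordan chain for λ = 4 of length 2:
v_1 = (1, 0, 0, -1, 1)ᵀ
v_2 = (1, 0, 0, 0, 0)ᵀ

Let N = A − (4)·I. We want v_2 with N^2 v_2 = 0 but N^1 v_2 ≠ 0; then v_{j-1} := N · v_j for j = 2, …, 2.

Pick v_2 = (1, 0, 0, 0, 0)ᵀ.
Then v_1 = N · v_2 = (1, 0, 0, -1, 1)ᵀ.

Sanity check: (A − (4)·I) v_1 = (0, 0, 0, 0, 0)ᵀ = 0. ✓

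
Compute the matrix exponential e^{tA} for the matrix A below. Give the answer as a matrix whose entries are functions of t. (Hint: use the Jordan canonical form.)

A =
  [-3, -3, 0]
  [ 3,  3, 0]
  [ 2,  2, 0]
e^{tA} =
  [1 - 3*t, -3*t, 0]
  [3*t, 3*t + 1, 0]
  [2*t, 2*t, 1]

Strategy: write A = P · J · P⁻¹ where J is a Jordan canonical form, so e^{tA} = P · e^{tJ} · P⁻¹, and e^{tJ} can be computed block-by-block.

A has Jordan form
J =
  [0, 1, 0]
  [0, 0, 0]
  [0, 0, 0]
(up to reordering of blocks).

Per-block formulas:
  For a 2×2 Jordan block J_2(0): exp(t · J_2(0)) = e^(0t)·(I + t·N), where N is the 2×2 nilpotent shift.
  For a 1×1 block at λ = 0: exp(t · [0]) = [e^(0t)].

After assembling e^{tJ} and conjugating by P, we get:

e^{tA} =
  [1 - 3*t, -3*t, 0]
  [3*t, 3*t + 1, 0]
  [2*t, 2*t, 1]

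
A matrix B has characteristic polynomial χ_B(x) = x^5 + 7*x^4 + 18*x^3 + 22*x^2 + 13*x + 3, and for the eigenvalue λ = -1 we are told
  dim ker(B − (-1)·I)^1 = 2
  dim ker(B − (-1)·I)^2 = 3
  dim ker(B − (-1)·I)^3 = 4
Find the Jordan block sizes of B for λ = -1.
Block sizes for λ = -1: [3, 1]

From the dimensions of kernels of powers, the number of Jordan blocks of size at least j is d_j − d_{j−1} where d_j = dim ker(N^j) (with d_0 = 0). Computing the differences gives [2, 1, 1].
The number of blocks of size exactly k is (#blocks of size ≥ k) − (#blocks of size ≥ k + 1), so the partition is: 1 block(s) of size 1, 1 block(s) of size 3.
In nonincreasing order the block sizes are [3, 1].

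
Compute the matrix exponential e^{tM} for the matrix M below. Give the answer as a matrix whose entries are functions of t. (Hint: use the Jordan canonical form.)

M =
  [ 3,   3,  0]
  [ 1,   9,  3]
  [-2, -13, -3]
e^{tM} =
  [3*t^2*exp(3*t)/2 + exp(3*t), 9*t^2*exp(3*t) + 3*t*exp(3*t), 9*t^2*exp(3*t)/2]
  [t*exp(3*t), 6*t*exp(3*t) + exp(3*t), 3*t*exp(3*t)]
  [-t^2*exp(3*t)/2 - 2*t*exp(3*t), -3*t^2*exp(3*t) - 13*t*exp(3*t), -3*t^2*exp(3*t)/2 - 6*t*exp(3*t) + exp(3*t)]

Strategy: write M = P · J · P⁻¹ where J is a Jordan canonical form, so e^{tM} = P · e^{tJ} · P⁻¹, and e^{tJ} can be computed block-by-block.

M has Jordan form
J =
  [3, 1, 0]
  [0, 3, 1]
  [0, 0, 3]
(up to reordering of blocks).

Per-block formulas:
  For a 3×3 Jordan block J_3(3): exp(t · J_3(3)) = e^(3t)·(I + t·N + (t^2/2)·N^2), where N is the 3×3 nilpotent shift.

After assembling e^{tJ} and conjugating by P, we get:

e^{tM} =
  [3*t^2*exp(3*t)/2 + exp(3*t), 9*t^2*exp(3*t) + 3*t*exp(3*t), 9*t^2*exp(3*t)/2]
  [t*exp(3*t), 6*t*exp(3*t) + exp(3*t), 3*t*exp(3*t)]
  [-t^2*exp(3*t)/2 - 2*t*exp(3*t), -3*t^2*exp(3*t) - 13*t*exp(3*t), -3*t^2*exp(3*t)/2 - 6*t*exp(3*t) + exp(3*t)]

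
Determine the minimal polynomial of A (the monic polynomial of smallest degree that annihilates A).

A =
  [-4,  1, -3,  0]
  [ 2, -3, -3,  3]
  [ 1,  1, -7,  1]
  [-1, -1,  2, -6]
x^2 + 10*x + 25

The characteristic polynomial is χ_A(x) = (x + 5)^4, so the eigenvalues are known. The minimal polynomial is
  m_A(x) = Π_λ (x − λ)^{k_λ}
where k_λ is the size of the *largest* Jordan block for λ (equivalently, the smallest k with (A − λI)^k v = 0 for every generalised eigenvector v of λ).

  λ = -5: largest Jordan block has size 2, contributing (x + 5)^2

So m_A(x) = (x + 5)^2 = x^2 + 10*x + 25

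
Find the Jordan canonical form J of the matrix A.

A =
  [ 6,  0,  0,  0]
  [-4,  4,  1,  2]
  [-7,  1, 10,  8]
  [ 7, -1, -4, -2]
J_2(3) ⊕ J_1(6) ⊕ J_1(6)

The characteristic polynomial is
  det(x·I − A) = x^4 - 18*x^3 + 117*x^2 - 324*x + 324 = (x - 6)^2*(x - 3)^2

Eigenvalues and multiplicities (the geometric multiplicity of λ is n − rank(A − λI), which equals the number of Jordan blocks for λ):
  λ = 3: algebraic multiplicity = 2, geometric multiplicity = 1
  λ = 6: algebraic multiplicity = 2, geometric multiplicity = 2

Determining the block sizes for each eigenvalue:
  λ = 3: one block (gm = 1), so the single block has size am = 2 → block sizes [2]
  λ = 6: gm = am = 2, so every block has size 1 → block sizes [1, 1]

Assembling the blocks gives a Jordan form
J =
  [3, 1, 0, 0]
  [0, 3, 0, 0]
  [0, 0, 6, 0]
  [0, 0, 0, 6]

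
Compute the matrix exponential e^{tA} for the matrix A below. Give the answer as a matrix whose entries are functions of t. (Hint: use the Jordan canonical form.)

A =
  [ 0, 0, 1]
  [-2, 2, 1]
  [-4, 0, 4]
e^{tA} =
  [-2*t*exp(2*t) + exp(2*t), 0, t*exp(2*t)]
  [-2*t*exp(2*t), exp(2*t), t*exp(2*t)]
  [-4*t*exp(2*t), 0, 2*t*exp(2*t) + exp(2*t)]

Strategy: write A = P · J · P⁻¹ where J is a Jordan canonical form, so e^{tA} = P · e^{tJ} · P⁻¹, and e^{tJ} can be computed block-by-block.

A has Jordan form
J =
  [2, 1, 0]
  [0, 2, 0]
  [0, 0, 2]
(up to reordering of blocks).

Per-block formulas:
  For a 2×2 Jordan block J_2(2): exp(t · J_2(2)) = e^(2t)·(I + t·N), where N is the 2×2 nilpotent shift.
  For a 1×1 block at λ = 2: exp(t · [2]) = [e^(2t)].

After assembling e^{tJ} and conjugating by P, we get:

e^{tA} =
  [-2*t*exp(2*t) + exp(2*t), 0, t*exp(2*t)]
  [-2*t*exp(2*t), exp(2*t), t*exp(2*t)]
  [-4*t*exp(2*t), 0, 2*t*exp(2*t) + exp(2*t)]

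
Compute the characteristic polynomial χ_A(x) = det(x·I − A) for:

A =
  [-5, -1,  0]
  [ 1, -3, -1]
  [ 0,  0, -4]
x^3 + 12*x^2 + 48*x + 64

Expanding det(x·I − A) (e.g. by cofactor expansion or by noting that A is similar to its Jordan form J, which has the same characteristic polynomial as A) gives
  χ_A(x) = x^3 + 12*x^2 + 48*x + 64
which factors as (x + 4)^3. The eigenvalues (with algebraic multiplicities) are λ = -4 with multiplicity 3.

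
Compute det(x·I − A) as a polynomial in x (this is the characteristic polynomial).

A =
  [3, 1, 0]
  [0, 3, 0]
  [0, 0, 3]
x^3 - 9*x^2 + 27*x - 27

Expanding det(x·I − A) (e.g. by cofactor expansion or by noting that A is similar to its Jordan form J, which has the same characteristic polynomial as A) gives
  χ_A(x) = x^3 - 9*x^2 + 27*x - 27
which factors as (x - 3)^3. The eigenvalues (with algebraic multiplicities) are λ = 3 with multiplicity 3.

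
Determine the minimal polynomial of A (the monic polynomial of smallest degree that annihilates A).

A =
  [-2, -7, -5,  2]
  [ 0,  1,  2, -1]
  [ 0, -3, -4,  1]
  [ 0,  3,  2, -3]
x^2 + 4*x + 4

The characteristic polynomial is χ_A(x) = (x + 2)^4, so the eigenvalues are known. The minimal polynomial is
  m_A(x) = Π_λ (x − λ)^{k_λ}
where k_λ is the size of the *largest* Jordan block for λ (equivalently, the smallest k with (A − λI)^k v = 0 for every generalised eigenvector v of λ).

  λ = -2: largest Jordan block has size 2, contributing (x + 2)^2

So m_A(x) = (x + 2)^2 = x^2 + 4*x + 4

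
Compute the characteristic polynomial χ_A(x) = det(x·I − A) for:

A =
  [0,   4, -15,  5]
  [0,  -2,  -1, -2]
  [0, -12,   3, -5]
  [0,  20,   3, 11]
x^4 - 12*x^3 + 48*x^2 - 64*x

Expanding det(x·I − A) (e.g. by cofactor expansion or by noting that A is similar to its Jordan form J, which has the same characteristic polynomial as A) gives
  χ_A(x) = x^4 - 12*x^3 + 48*x^2 - 64*x
which factors as x*(x - 4)^3. The eigenvalues (with algebraic multiplicities) are λ = 0 with multiplicity 1, λ = 4 with multiplicity 3.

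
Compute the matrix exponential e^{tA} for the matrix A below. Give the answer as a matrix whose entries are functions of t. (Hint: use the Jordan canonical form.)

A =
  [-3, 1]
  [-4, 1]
e^{tA} =
  [-2*t*exp(-t) + exp(-t), t*exp(-t)]
  [-4*t*exp(-t), 2*t*exp(-t) + exp(-t)]

Strategy: write A = P · J · P⁻¹ where J is a Jordan canonical form, so e^{tA} = P · e^{tJ} · P⁻¹, and e^{tJ} can be computed block-by-block.

A has Jordan form
J =
  [-1,  1]
  [ 0, -1]
(up to reordering of blocks).

Per-block formulas:
  For a 2×2 Jordan block J_2(-1): exp(t · J_2(-1)) = e^(-1t)·(I + t·N), where N is the 2×2 nilpotent shift.

After assembling e^{tJ} and conjugating by P, we get:

e^{tA} =
  [-2*t*exp(-t) + exp(-t), t*exp(-t)]
  [-4*t*exp(-t), 2*t*exp(-t) + exp(-t)]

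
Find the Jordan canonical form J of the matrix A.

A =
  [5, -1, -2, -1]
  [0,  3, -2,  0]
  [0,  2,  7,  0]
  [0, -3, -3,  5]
J_3(5) ⊕ J_1(5)

The characteristic polynomial is
  det(x·I − A) = x^4 - 20*x^3 + 150*x^2 - 500*x + 625 = (x - 5)^4

Eigenvalues and multiplicities (the geometric multiplicity of λ is n − rank(A − λI), which equals the number of Jordan blocks for λ):
  λ = 5: algebraic multiplicity = 4, geometric multiplicity = 2

Determining the block sizes for each eigenvalue:
  λ = 5: with am = 4 and gm = 2, the partition is not yet determined (e.g. several partitions of 4 into 2 parts exist). Let N = A − (5)·I. Computing rank(N^1) = 2, rank(N^2) = 1, rank(N^3) = 0; the number of blocks of size ≥ j is rank(N^{j−1}) − rank(N^j), giving [2, 1, 1]. So we have 1 block(s) of size 3, 1 block(s) of size 1 → block sizes [3, 1]

Assembling the blocks gives a Jordan form
J =
  [5, 1, 0, 0]
  [0, 5, 1, 0]
  [0, 0, 5, 0]
  [0, 0, 0, 5]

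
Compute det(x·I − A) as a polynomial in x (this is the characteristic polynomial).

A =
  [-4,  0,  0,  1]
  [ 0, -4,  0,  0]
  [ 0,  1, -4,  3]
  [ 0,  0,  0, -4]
x^4 + 16*x^3 + 96*x^2 + 256*x + 256

Expanding det(x·I − A) (e.g. by cofactor expansion or by noting that A is similar to its Jordan form J, which has the same characteristic polynomial as A) gives
  χ_A(x) = x^4 + 16*x^3 + 96*x^2 + 256*x + 256
which factors as (x + 4)^4. The eigenvalues (with algebraic multiplicities) are λ = -4 with multiplicity 4.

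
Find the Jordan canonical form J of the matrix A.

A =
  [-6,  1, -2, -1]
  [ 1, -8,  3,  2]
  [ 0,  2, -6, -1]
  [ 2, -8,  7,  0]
J_2(-5) ⊕ J_2(-5)

The characteristic polynomial is
  det(x·I − A) = x^4 + 20*x^3 + 150*x^2 + 500*x + 625 = (x + 5)^4

Eigenvalues and multiplicities (the geometric multiplicity of λ is n − rank(A − λI), which equals the number of Jordan blocks for λ):
  λ = -5: algebraic multiplicity = 4, geometric multiplicity = 2

Determining the block sizes for each eigenvalue:
  λ = -5: with am = 4 and gm = 2, the partition is not yet determined (e.g. several partitions of 4 into 2 parts exist). Let N = A − (-5)·I. Computing rank(N^1) = 2, rank(N^2) = 0; the number of blocks of size ≥ j is rank(N^{j−1}) − rank(N^j), giving [2, 2]. So we have 2 block(s) of size 2 → block sizes [2, 2]

Assembling the blocks gives a Jordan form
J =
  [-5,  1,  0,  0]
  [ 0, -5,  0,  0]
  [ 0,  0, -5,  1]
  [ 0,  0,  0, -5]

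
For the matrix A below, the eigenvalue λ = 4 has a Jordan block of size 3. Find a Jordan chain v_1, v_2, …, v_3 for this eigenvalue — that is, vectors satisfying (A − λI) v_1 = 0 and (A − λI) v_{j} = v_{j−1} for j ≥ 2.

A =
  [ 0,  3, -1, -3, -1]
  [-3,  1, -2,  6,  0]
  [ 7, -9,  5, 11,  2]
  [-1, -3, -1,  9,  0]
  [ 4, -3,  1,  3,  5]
A Jordan chain for λ = 4 of length 3:
v_1 = (-1, 1, 3, 1, 1)ᵀ
v_2 = (-4, -3, 7, -1, 4)ᵀ
v_3 = (1, 0, 0, 0, 0)ᵀ

Let N = A − (4)·I. We want v_3 with N^3 v_3 = 0 but N^2 v_3 ≠ 0; then v_{j-1} := N · v_j for j = 3, …, 2.

Pick v_3 = (1, 0, 0, 0, 0)ᵀ.
Then v_2 = N · v_3 = (-4, -3, 7, -1, 4)ᵀ.
Then v_1 = N · v_2 = (-1, 1, 3, 1, 1)ᵀ.

Sanity check: (A − (4)·I) v_1 = (0, 0, 0, 0, 0)ᵀ = 0. ✓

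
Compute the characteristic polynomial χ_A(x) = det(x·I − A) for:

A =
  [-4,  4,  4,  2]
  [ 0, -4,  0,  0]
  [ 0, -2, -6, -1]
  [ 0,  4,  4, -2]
x^4 + 16*x^3 + 96*x^2 + 256*x + 256

Expanding det(x·I − A) (e.g. by cofactor expansion or by noting that A is similar to its Jordan form J, which has the same characteristic polynomial as A) gives
  χ_A(x) = x^4 + 16*x^3 + 96*x^2 + 256*x + 256
which factors as (x + 4)^4. The eigenvalues (with algebraic multiplicities) are λ = -4 with multiplicity 4.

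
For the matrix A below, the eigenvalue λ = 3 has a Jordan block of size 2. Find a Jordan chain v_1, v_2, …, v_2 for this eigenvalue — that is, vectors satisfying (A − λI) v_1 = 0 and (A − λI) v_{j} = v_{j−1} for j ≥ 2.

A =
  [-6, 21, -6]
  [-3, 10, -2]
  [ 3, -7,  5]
A Jordan chain for λ = 3 of length 2:
v_1 = (-9, -3, 3)ᵀ
v_2 = (1, 0, 0)ᵀ

Let N = A − (3)·I. We want v_2 with N^2 v_2 = 0 but N^1 v_2 ≠ 0; then v_{j-1} := N · v_j for j = 2, …, 2.

Pick v_2 = (1, 0, 0)ᵀ.
Then v_1 = N · v_2 = (-9, -3, 3)ᵀ.

Sanity check: (A − (3)·I) v_1 = (0, 0, 0)ᵀ = 0. ✓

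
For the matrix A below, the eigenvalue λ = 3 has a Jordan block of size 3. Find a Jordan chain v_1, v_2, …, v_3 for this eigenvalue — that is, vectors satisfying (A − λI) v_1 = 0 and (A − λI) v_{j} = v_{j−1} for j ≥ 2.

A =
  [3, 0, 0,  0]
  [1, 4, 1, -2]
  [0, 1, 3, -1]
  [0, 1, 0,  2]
A Jordan chain for λ = 3 of length 3:
v_1 = (0, 1, 1, 1)ᵀ
v_2 = (0, 1, 0, 0)ᵀ
v_3 = (1, 0, 0, 0)ᵀ

Let N = A − (3)·I. We want v_3 with N^3 v_3 = 0 but N^2 v_3 ≠ 0; then v_{j-1} := N · v_j for j = 3, …, 2.

Pick v_3 = (1, 0, 0, 0)ᵀ.
Then v_2 = N · v_3 = (0, 1, 0, 0)ᵀ.
Then v_1 = N · v_2 = (0, 1, 1, 1)ᵀ.

Sanity check: (A − (3)·I) v_1 = (0, 0, 0, 0)ᵀ = 0. ✓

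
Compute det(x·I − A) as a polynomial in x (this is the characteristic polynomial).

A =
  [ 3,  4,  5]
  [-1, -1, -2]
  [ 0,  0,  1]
x^3 - 3*x^2 + 3*x - 1

Expanding det(x·I − A) (e.g. by cofactor expansion or by noting that A is similar to its Jordan form J, which has the same characteristic polynomial as A) gives
  χ_A(x) = x^3 - 3*x^2 + 3*x - 1
which factors as (x - 1)^3. The eigenvalues (with algebraic multiplicities) are λ = 1 with multiplicity 3.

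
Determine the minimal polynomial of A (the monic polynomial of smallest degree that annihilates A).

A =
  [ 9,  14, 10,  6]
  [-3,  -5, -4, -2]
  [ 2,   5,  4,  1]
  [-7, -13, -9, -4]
x^2 - 2*x + 1

The characteristic polynomial is χ_A(x) = (x - 1)^4, so the eigenvalues are known. The minimal polynomial is
  m_A(x) = Π_λ (x − λ)^{k_λ}
where k_λ is the size of the *largest* Jordan block for λ (equivalently, the smallest k with (A − λI)^k v = 0 for every generalised eigenvector v of λ).

  λ = 1: largest Jordan block has size 2, contributing (x − 1)^2

So m_A(x) = (x - 1)^2 = x^2 - 2*x + 1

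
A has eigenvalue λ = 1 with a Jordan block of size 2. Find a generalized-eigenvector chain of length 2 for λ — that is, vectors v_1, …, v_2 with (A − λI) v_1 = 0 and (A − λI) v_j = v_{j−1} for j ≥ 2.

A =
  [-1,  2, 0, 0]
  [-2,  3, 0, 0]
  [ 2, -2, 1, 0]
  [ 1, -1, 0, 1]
A Jordan chain for λ = 1 of length 2:
v_1 = (-2, -2, 2, 1)ᵀ
v_2 = (1, 0, 0, 0)ᵀ

Let N = A − (1)·I. We want v_2 with N^2 v_2 = 0 but N^1 v_2 ≠ 0; then v_{j-1} := N · v_j for j = 2, …, 2.

Pick v_2 = (1, 0, 0, 0)ᵀ.
Then v_1 = N · v_2 = (-2, -2, 2, 1)ᵀ.

Sanity check: (A − (1)·I) v_1 = (0, 0, 0, 0)ᵀ = 0. ✓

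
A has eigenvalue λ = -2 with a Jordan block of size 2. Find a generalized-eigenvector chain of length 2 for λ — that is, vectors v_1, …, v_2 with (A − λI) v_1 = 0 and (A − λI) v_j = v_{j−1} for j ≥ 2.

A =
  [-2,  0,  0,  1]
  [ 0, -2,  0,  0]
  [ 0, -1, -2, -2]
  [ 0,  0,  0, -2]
A Jordan chain for λ = -2 of length 2:
v_1 = (0, 0, -1, 0)ᵀ
v_2 = (0, 1, 0, 0)ᵀ

Let N = A − (-2)·I. We want v_2 with N^2 v_2 = 0 but N^1 v_2 ≠ 0; then v_{j-1} := N · v_j for j = 2, …, 2.

Pick v_2 = (0, 1, 0, 0)ᵀ.
Then v_1 = N · v_2 = (0, 0, -1, 0)ᵀ.

Sanity check: (A − (-2)·I) v_1 = (0, 0, 0, 0)ᵀ = 0. ✓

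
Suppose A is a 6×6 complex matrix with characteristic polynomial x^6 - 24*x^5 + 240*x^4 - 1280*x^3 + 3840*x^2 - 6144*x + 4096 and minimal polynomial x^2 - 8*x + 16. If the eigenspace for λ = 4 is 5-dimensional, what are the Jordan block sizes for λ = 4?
Block sizes for λ = 4: [2, 1, 1, 1, 1]

Step 1 — from the characteristic polynomial, algebraic multiplicity of λ = 4 is 6. From dim ker(A − (4)·I) = 5, there are exactly 5 Jordan blocks for λ = 4.
Step 2 — from the minimal polynomial, the factor (x − 4)^2 tells us the largest block for λ = 4 has size 2.
Step 3 — with total size 6, 5 blocks, and largest block 2, the block sizes (in nonincreasing order) are [2, 1, 1, 1, 1].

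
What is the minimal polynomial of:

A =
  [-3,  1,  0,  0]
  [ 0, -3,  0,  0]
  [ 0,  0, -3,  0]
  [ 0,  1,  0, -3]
x^2 + 6*x + 9

The characteristic polynomial is χ_A(x) = (x + 3)^4, so the eigenvalues are known. The minimal polynomial is
  m_A(x) = Π_λ (x − λ)^{k_λ}
where k_λ is the size of the *largest* Jordan block for λ (equivalently, the smallest k with (A − λI)^k v = 0 for every generalised eigenvector v of λ).

  λ = -3: largest Jordan block has size 2, contributing (x + 3)^2

So m_A(x) = (x + 3)^2 = x^2 + 6*x + 9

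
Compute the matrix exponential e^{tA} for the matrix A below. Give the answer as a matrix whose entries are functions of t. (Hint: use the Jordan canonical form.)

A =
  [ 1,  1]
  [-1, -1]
e^{tA} =
  [t + 1, t]
  [-t, 1 - t]

Strategy: write A = P · J · P⁻¹ where J is a Jordan canonical form, so e^{tA} = P · e^{tJ} · P⁻¹, and e^{tJ} can be computed block-by-block.

A has Jordan form
J =
  [0, 1]
  [0, 0]
(up to reordering of blocks).

Per-block formulas:
  For a 2×2 Jordan block J_2(0): exp(t · J_2(0)) = e^(0t)·(I + t·N), where N is the 2×2 nilpotent shift.

After assembling e^{tJ} and conjugating by P, we get:

e^{tA} =
  [t + 1, t]
  [-t, 1 - t]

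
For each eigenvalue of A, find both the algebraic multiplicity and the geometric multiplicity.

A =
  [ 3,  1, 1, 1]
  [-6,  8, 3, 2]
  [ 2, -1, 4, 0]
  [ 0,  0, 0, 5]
λ = 5: alg = 4, geom = 2

Step 1 — factor the characteristic polynomial to read off the algebraic multiplicities:
  χ_A(x) = (x - 5)^4

Step 2 — compute geometric multiplicities via the rank-nullity identity g(λ) = n − rank(A − λI):
  rank(A − (5)·I) = 2, so dim ker(A − (5)·I) = n − 2 = 2

Summary:
  λ = 5: algebraic multiplicity = 4, geometric multiplicity = 2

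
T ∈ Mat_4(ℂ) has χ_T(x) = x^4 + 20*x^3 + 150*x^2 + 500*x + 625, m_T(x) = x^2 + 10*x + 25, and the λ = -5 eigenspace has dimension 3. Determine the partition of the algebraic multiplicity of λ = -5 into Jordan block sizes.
Block sizes for λ = -5: [2, 1, 1]

Step 1 — from the characteristic polynomial, algebraic multiplicity of λ = -5 is 4. From dim ker(T − (-5)·I) = 3, there are exactly 3 Jordan blocks for λ = -5.
Step 2 — from the minimal polynomial, the factor (x + 5)^2 tells us the largest block for λ = -5 has size 2.
Step 3 — with total size 4, 3 blocks, and largest block 2, the block sizes (in nonincreasing order) are [2, 1, 1].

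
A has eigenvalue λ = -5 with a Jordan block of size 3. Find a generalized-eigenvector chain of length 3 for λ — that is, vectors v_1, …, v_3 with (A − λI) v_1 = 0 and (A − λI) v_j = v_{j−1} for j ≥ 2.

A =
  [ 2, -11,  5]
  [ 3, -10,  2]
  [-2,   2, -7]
A Jordan chain for λ = -5 of length 3:
v_1 = (6, 2, -4)ᵀ
v_2 = (7, 3, -2)ᵀ
v_3 = (1, 0, 0)ᵀ

Let N = A − (-5)·I. We want v_3 with N^3 v_3 = 0 but N^2 v_3 ≠ 0; then v_{j-1} := N · v_j for j = 3, …, 2.

Pick v_3 = (1, 0, 0)ᵀ.
Then v_2 = N · v_3 = (7, 3, -2)ᵀ.
Then v_1 = N · v_2 = (6, 2, -4)ᵀ.

Sanity check: (A − (-5)·I) v_1 = (0, 0, 0)ᵀ = 0. ✓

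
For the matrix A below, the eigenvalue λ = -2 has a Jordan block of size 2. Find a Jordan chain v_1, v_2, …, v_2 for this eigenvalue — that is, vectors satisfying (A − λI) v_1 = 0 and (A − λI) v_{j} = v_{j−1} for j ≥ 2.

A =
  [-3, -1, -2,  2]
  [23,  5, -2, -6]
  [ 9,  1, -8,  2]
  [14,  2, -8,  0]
A Jordan chain for λ = -2 of length 2:
v_1 = (2, 2, 6, 8)ᵀ
v_2 = (1, -3, 0, 0)ᵀ

Let N = A − (-2)·I. We want v_2 with N^2 v_2 = 0 but N^1 v_2 ≠ 0; then v_{j-1} := N · v_j for j = 2, …, 2.

Pick v_2 = (1, -3, 0, 0)ᵀ.
Then v_1 = N · v_2 = (2, 2, 6, 8)ᵀ.

Sanity check: (A − (-2)·I) v_1 = (0, 0, 0, 0)ᵀ = 0. ✓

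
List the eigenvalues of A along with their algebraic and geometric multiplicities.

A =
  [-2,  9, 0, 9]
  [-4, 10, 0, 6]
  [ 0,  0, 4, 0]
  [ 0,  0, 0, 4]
λ = 4: alg = 4, geom = 3

Step 1 — factor the characteristic polynomial to read off the algebraic multiplicities:
  χ_A(x) = (x - 4)^4

Step 2 — compute geometric multiplicities via the rank-nullity identity g(λ) = n − rank(A − λI):
  rank(A − (4)·I) = 1, so dim ker(A − (4)·I) = n − 1 = 3

Summary:
  λ = 4: algebraic multiplicity = 4, geometric multiplicity = 3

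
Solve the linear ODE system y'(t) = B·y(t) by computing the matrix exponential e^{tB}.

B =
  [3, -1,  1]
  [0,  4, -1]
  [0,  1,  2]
e^{tB} =
  [exp(3*t), -t*exp(3*t), t*exp(3*t)]
  [0, t*exp(3*t) + exp(3*t), -t*exp(3*t)]
  [0, t*exp(3*t), -t*exp(3*t) + exp(3*t)]

Strategy: write B = P · J · P⁻¹ where J is a Jordan canonical form, so e^{tB} = P · e^{tJ} · P⁻¹, and e^{tJ} can be computed block-by-block.

B has Jordan form
J =
  [3, 1, 0]
  [0, 3, 0]
  [0, 0, 3]
(up to reordering of blocks).

Per-block formulas:
  For a 2×2 Jordan block J_2(3): exp(t · J_2(3)) = e^(3t)·(I + t·N), where N is the 2×2 nilpotent shift.
  For a 1×1 block at λ = 3: exp(t · [3]) = [e^(3t)].

After assembling e^{tJ} and conjugating by P, we get:

e^{tB} =
  [exp(3*t), -t*exp(3*t), t*exp(3*t)]
  [0, t*exp(3*t) + exp(3*t), -t*exp(3*t)]
  [0, t*exp(3*t), -t*exp(3*t) + exp(3*t)]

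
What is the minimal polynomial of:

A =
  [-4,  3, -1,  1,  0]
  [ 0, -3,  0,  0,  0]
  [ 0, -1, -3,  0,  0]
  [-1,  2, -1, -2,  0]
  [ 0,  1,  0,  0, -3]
x^2 + 6*x + 9

The characteristic polynomial is χ_A(x) = (x + 3)^5, so the eigenvalues are known. The minimal polynomial is
  m_A(x) = Π_λ (x − λ)^{k_λ}
where k_λ is the size of the *largest* Jordan block for λ (equivalently, the smallest k with (A − λI)^k v = 0 for every generalised eigenvector v of λ).

  λ = -3: largest Jordan block has size 2, contributing (x + 3)^2

So m_A(x) = (x + 3)^2 = x^2 + 6*x + 9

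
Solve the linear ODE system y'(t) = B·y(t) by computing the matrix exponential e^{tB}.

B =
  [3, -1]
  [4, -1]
e^{tB} =
  [2*t*exp(t) + exp(t), -t*exp(t)]
  [4*t*exp(t), -2*t*exp(t) + exp(t)]

Strategy: write B = P · J · P⁻¹ where J is a Jordan canonical form, so e^{tB} = P · e^{tJ} · P⁻¹, and e^{tJ} can be computed block-by-block.

B has Jordan form
J =
  [1, 1]
  [0, 1]
(up to reordering of blocks).

Per-block formulas:
  For a 2×2 Jordan block J_2(1): exp(t · J_2(1)) = e^(1t)·(I + t·N), where N is the 2×2 nilpotent shift.

After assembling e^{tJ} and conjugating by P, we get:

e^{tB} =
  [2*t*exp(t) + exp(t), -t*exp(t)]
  [4*t*exp(t), -2*t*exp(t) + exp(t)]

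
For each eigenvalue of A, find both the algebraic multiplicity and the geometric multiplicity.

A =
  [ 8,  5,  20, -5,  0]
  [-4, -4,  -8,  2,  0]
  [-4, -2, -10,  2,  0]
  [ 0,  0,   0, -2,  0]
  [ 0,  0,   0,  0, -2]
λ = -2: alg = 5, geom = 4

Step 1 — factor the characteristic polynomial to read off the algebraic multiplicities:
  χ_A(x) = (x + 2)^5

Step 2 — compute geometric multiplicities via the rank-nullity identity g(λ) = n − rank(A − λI):
  rank(A − (-2)·I) = 1, so dim ker(A − (-2)·I) = n − 1 = 4

Summary:
  λ = -2: algebraic multiplicity = 5, geometric multiplicity = 4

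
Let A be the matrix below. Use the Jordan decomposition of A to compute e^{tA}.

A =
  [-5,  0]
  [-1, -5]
e^{tA} =
  [exp(-5*t), 0]
  [-t*exp(-5*t), exp(-5*t)]

Strategy: write A = P · J · P⁻¹ where J is a Jordan canonical form, so e^{tA} = P · e^{tJ} · P⁻¹, and e^{tJ} can be computed block-by-block.

A has Jordan form
J =
  [-5,  1]
  [ 0, -5]
(up to reordering of blocks).

Per-block formulas:
  For a 2×2 Jordan block J_2(-5): exp(t · J_2(-5)) = e^(-5t)·(I + t·N), where N is the 2×2 nilpotent shift.

After assembling e^{tJ} and conjugating by P, we get:

e^{tA} =
  [exp(-5*t), 0]
  [-t*exp(-5*t), exp(-5*t)]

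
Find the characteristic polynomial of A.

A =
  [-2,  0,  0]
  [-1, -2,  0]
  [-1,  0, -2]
x^3 + 6*x^2 + 12*x + 8

Expanding det(x·I − A) (e.g. by cofactor expansion or by noting that A is similar to its Jordan form J, which has the same characteristic polynomial as A) gives
  χ_A(x) = x^3 + 6*x^2 + 12*x + 8
which factors as (x + 2)^3. The eigenvalues (with algebraic multiplicities) are λ = -2 with multiplicity 3.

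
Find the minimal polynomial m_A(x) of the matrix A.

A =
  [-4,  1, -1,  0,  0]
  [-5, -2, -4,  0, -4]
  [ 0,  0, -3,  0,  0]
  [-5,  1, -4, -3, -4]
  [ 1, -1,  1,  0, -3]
x^3 + 9*x^2 + 27*x + 27

The characteristic polynomial is χ_A(x) = (x + 3)^5, so the eigenvalues are known. The minimal polynomial is
  m_A(x) = Π_λ (x − λ)^{k_λ}
where k_λ is the size of the *largest* Jordan block for λ (equivalently, the smallest k with (A − λI)^k v = 0 for every generalised eigenvector v of λ).

  λ = -3: largest Jordan block has size 3, contributing (x + 3)^3

So m_A(x) = (x + 3)^3 = x^3 + 9*x^2 + 27*x + 27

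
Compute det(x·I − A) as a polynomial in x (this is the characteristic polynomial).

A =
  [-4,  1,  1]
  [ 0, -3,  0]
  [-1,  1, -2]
x^3 + 9*x^2 + 27*x + 27

Expanding det(x·I − A) (e.g. by cofactor expansion or by noting that A is similar to its Jordan form J, which has the same characteristic polynomial as A) gives
  χ_A(x) = x^3 + 9*x^2 + 27*x + 27
which factors as (x + 3)^3. The eigenvalues (with algebraic multiplicities) are λ = -3 with multiplicity 3.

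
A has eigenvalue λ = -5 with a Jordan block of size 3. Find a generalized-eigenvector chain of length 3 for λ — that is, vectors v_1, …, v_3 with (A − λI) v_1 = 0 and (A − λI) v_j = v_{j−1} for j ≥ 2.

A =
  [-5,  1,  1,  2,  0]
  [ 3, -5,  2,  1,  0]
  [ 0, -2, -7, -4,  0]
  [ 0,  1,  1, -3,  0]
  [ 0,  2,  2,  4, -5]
A Jordan chain for λ = -5 of length 3:
v_1 = (3, 0, -6, 3, 6)ᵀ
v_2 = (0, 3, 0, 0, 0)ᵀ
v_3 = (1, 0, 0, 0, 0)ᵀ

Let N = A − (-5)·I. We want v_3 with N^3 v_3 = 0 but N^2 v_3 ≠ 0; then v_{j-1} := N · v_j for j = 3, …, 2.

Pick v_3 = (1, 0, 0, 0, 0)ᵀ.
Then v_2 = N · v_3 = (0, 3, 0, 0, 0)ᵀ.
Then v_1 = N · v_2 = (3, 0, -6, 3, 6)ᵀ.

Sanity check: (A − (-5)·I) v_1 = (0, 0, 0, 0, 0)ᵀ = 0. ✓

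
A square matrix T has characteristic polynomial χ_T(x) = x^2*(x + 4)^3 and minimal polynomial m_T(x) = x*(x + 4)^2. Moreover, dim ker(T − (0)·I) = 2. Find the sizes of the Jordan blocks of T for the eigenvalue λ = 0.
Block sizes for λ = 0: [1, 1]

Step 1 — from the characteristic polynomial, algebraic multiplicity of λ = 0 is 2. From dim ker(T − (0)·I) = 2, there are exactly 2 Jordan blocks for λ = 0.
Step 2 — from the minimal polynomial, the factor (x − 0) tells us the largest block for λ = 0 has size 1.
Step 3 — with total size 2, 2 blocks, and largest block 1, the block sizes (in nonincreasing order) are [1, 1].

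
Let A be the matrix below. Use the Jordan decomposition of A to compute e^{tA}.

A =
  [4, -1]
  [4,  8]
e^{tA} =
  [-2*t*exp(6*t) + exp(6*t), -t*exp(6*t)]
  [4*t*exp(6*t), 2*t*exp(6*t) + exp(6*t)]

Strategy: write A = P · J · P⁻¹ where J is a Jordan canonical form, so e^{tA} = P · e^{tJ} · P⁻¹, and e^{tJ} can be computed block-by-block.

A has Jordan form
J =
  [6, 1]
  [0, 6]
(up to reordering of blocks).

Per-block formulas:
  For a 2×2 Jordan block J_2(6): exp(t · J_2(6)) = e^(6t)·(I + t·N), where N is the 2×2 nilpotent shift.

After assembling e^{tJ} and conjugating by P, we get:

e^{tA} =
  [-2*t*exp(6*t) + exp(6*t), -t*exp(6*t)]
  [4*t*exp(6*t), 2*t*exp(6*t) + exp(6*t)]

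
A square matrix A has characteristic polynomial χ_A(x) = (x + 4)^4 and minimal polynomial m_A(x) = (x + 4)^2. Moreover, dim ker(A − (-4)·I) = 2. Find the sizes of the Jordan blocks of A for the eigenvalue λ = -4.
Block sizes for λ = -4: [2, 2]

Step 1 — from the characteristic polynomial, algebraic multiplicity of λ = -4 is 4. From dim ker(A − (-4)·I) = 2, there are exactly 2 Jordan blocks for λ = -4.
Step 2 — from the minimal polynomial, the factor (x + 4)^2 tells us the largest block for λ = -4 has size 2.
Step 3 — with total size 4, 2 blocks, and largest block 2, the block sizes (in nonincreasing order) are [2, 2].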